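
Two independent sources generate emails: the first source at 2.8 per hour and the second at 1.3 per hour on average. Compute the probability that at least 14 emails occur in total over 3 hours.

Independent Poisson processes superpose: combined rate λ = 2.8 + 1.3 = 4.1 per hour.
Over the interval, μ = 4.1 × 3 = 12.3 (3 hours).
P(N ≥ 14) = 1 − P(N ≤ 13) ≈ 0.3505.

0.3505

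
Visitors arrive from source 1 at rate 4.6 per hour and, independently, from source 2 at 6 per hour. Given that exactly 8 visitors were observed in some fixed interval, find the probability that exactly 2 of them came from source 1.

Given the total, each event is independently from source 1 with probability p = λ_1/(λ_1+λ_2) = 4.6/10.6 ≈ 0.4340.
So K ~ Binomial(8, 4.6/10.6): P(K = 2) = C(8,2) · (4.6/10.6)^2 · (6/10.6)^6 ≈ 0.1734.

0.1734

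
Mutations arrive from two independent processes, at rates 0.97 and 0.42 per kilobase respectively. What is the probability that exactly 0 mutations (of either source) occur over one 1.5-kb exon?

0.1243

Independent Poisson processes superpose: combined rate λ = 0.97 + 0.42 = 1.39 per kilobase.
Over the interval, μ = 1.39 × 1.5 = 2.085 (a 1.5-kb exon = 1.5 kilobases).
P(N = 0) = e^(−2.085) · 2.085^0/0! ≈ 0.1243.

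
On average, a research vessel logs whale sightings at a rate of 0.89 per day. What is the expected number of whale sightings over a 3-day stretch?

E[N] = λt = 0.89 × 3 = 2.67 (a 3-day stretch = 3 days).

2.67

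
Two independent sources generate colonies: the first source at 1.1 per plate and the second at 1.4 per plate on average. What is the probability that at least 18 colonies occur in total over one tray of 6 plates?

0.2511

Independent Poisson processes superpose: combined rate λ = 1.1 + 1.4 = 2.5 per plate.
Over the interval, μ = 2.5 × 6 = 15 (a tray of 6 plates = 6 plates).
P(N ≥ 18) = 1 − P(N ≤ 17) ≈ 0.2511.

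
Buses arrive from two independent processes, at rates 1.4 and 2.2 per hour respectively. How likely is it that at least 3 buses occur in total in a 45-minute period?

Independent Poisson processes superpose: combined rate λ = 1.4 + 2.2 = 3.6 per hour.
Over the interval, μ = 3.6 × 0.75 = 2.7 (a 45-minute period = 0.75 hours).
P(N ≥ 3) = 1 − P(N ≤ 2) ≈ 0.5064.

0.5064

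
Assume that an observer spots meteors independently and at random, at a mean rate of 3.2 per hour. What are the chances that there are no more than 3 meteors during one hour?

With mean μ = 3.2 per hour,
P(N ≤ 3) = Σ_{j=0}^{3} e^(−μ) μ^j/j! ≈ 0.6025.

0.6025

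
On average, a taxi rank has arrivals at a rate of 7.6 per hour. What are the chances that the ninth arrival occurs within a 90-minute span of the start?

0.8016

Over the interval, μ = 7.6 × 1.5 = 11.4 (a 90-minute span = 1.5 hours).
The ninth arrival falls in the interval iff at least 9 events occur there: P(S_9 ≤ t) = P(N ≥ 9) = 1 − P(N ≤ 8) ≈ 0.8016.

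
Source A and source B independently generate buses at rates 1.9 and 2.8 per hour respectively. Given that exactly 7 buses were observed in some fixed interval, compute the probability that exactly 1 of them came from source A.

Given the total, each event is independently from source A with probability p = λ_A/(λ_A+λ_B) = 1.9/4.7 ≈ 0.4043.
So K ~ Binomial(7, 1.9/4.7): P(K = 1) = C(7,1) · (1.9/4.7)^1 · (2.8/4.7)^6 ≈ 0.1265.

0.1265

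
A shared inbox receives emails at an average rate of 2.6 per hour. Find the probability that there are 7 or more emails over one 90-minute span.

0.1005

Over the interval, μ = 2.6 × 1.5 = 3.9 (a 90-minute span = 1.5 hours).
P(N ≥ 7) = 1 − P(N ≤ 6) = 1 − Σ_{j=0}^{6} e^(−μ) μ^j/j! ≈ 0.1005.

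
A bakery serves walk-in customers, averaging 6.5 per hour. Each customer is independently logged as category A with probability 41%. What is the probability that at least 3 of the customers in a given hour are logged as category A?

0.4978

Thinning: the customers that are logged as category A themselves form a Poisson process with rate 0.41 × 6.5 = 2.665 per hour.
So μ = 2.665.
P(N ≥ 3) = 1 − P(N ≤ 2) ≈ 0.4978.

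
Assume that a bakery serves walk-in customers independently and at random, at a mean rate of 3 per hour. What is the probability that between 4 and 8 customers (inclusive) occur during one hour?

0.3490

With mean μ = 3 per hour,
P(4 ≤ N ≤ 8) = Σ_{j=4}^{8} e^(−3) · 3^j/j! ≈ 0.3490.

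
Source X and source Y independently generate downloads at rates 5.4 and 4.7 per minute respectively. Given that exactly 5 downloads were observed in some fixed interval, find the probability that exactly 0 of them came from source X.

0.0218

Given the total, each event is independently from source X with probability p = λ_X/(λ_X+λ_Y) = 5.4/10.1 ≈ 0.5347.
So K ~ Binomial(5, 5.4/10.1): P(K = 0) = C(5,0) · (5.4/10.1)^0 · (4.7/10.1)^5 ≈ 0.0218.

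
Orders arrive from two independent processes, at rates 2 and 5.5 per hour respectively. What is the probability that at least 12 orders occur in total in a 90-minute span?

Independent Poisson processes superpose: combined rate λ = 2 + 5.5 = 7.5 per hour.
Over the interval, μ = 7.5 × 1.5 = 11.25 (a 90-minute span = 1.5 hours).
P(N ≥ 12) = 1 − P(N ≤ 11) ≈ 0.4505.

0.4505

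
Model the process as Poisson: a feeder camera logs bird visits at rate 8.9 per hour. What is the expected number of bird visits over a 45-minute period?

6.675

E[N] = λt = 8.9 × 0.75 = 6.675 (a 45-minute period = 0.75 hours).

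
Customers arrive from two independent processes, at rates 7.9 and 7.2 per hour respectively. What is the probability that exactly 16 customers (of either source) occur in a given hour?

0.0966

Independent Poisson processes superpose: combined rate λ = 7.9 + 7.2 = 15.1 per hour.
So μ = 15.1.
P(N = 16) = e^(−15.1) · 15.1^16/16! ≈ 0.0966.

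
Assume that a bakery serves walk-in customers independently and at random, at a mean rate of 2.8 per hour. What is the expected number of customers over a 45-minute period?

2.1

E[N] = λt = 2.8 × 0.75 = 2.1 (a 45-minute period = 0.75 hours).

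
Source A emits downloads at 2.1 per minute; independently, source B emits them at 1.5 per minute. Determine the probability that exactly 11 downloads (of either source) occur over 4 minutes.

0.0771

Independent Poisson processes superpose: combined rate λ = 2.1 + 1.5 = 3.6 per minute.
Over the interval, μ = 3.6 × 4 = 14.4 (4 minutes).
P(N = 11) = e^(−14.4) · 14.4^11/11! ≈ 0.0771.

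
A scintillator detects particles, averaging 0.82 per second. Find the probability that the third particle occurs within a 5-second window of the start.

0.7762

Over the interval, μ = 0.82 × 5 = 4.1 (a 5-second window = 5 seconds).
The third arrival falls in the interval iff at least 3 events occur there: P(S_3 ≤ t) = P(N ≥ 3) = 1 − P(N ≤ 2) ≈ 0.7762.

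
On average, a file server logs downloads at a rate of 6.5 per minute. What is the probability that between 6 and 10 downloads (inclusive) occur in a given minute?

With mean μ = 6.5 per minute,
P(6 ≤ N ≤ 10) = Σ_{j=6}^{10} e^(−6.5) · 6.5^j/j! ≈ 0.5641.

0.5641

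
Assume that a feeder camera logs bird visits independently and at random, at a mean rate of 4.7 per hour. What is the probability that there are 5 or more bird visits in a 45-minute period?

Over the interval, μ = 4.7 × 0.75 = 3.525 (a 45-minute period = 0.75 hours).
P(N ≥ 5) = 1 − P(N ≤ 4) = 1 − Σ_{j=0}^{4} e^(−μ) μ^j/j! ≈ 0.2793.

0.2793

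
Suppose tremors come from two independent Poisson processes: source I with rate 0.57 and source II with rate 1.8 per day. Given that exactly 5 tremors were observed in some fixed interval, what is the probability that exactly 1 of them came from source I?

Given the total, each event is independently from source I with probability p = λ_I/(λ_I+λ_II) = 0.57/2.37 ≈ 0.2405.
So K ~ Binomial(5, 0.57/2.37): P(K = 1) = C(5,1) · (0.57/2.37)^1 · (1.8/2.37)^4 ≈ 0.4001.

0.4001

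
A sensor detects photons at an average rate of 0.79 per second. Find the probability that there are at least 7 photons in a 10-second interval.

0.6743

Over the interval, μ = 0.79 × 10 = 7.9 (a 10-second interval = 10 seconds).
P(N ≥ 7) = 1 − P(N ≤ 6) = 1 − Σ_{j=0}^{6} e^(−μ) μ^j/j! ≈ 0.6743.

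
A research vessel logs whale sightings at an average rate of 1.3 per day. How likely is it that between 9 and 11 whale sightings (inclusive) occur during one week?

Over the interval, μ = 1.3 × 7 = 9.1 (a week = 7 days).
P(9 ≤ N ≤ 11) = Σ_{j=9}^{11} e^(−9.1) · 9.1^j/j! ≈ 0.3506.

0.3506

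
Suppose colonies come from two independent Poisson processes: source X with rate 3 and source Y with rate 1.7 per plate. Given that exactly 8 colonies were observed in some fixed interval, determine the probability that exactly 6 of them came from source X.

0.2477

Given the total, each event is independently from source X with probability p = λ_X/(λ_X+λ_Y) = 3/4.7 ≈ 0.6383.
So K ~ Binomial(8, 3/4.7): P(K = 6) = C(8,6) · (3/4.7)^6 · (1.7/4.7)^2 ≈ 0.2477.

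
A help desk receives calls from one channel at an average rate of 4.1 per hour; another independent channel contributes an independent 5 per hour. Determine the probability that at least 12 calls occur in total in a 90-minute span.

0.7093

Independent Poisson processes superpose: combined rate λ = 4.1 + 5 = 9.1 per hour.
Over the interval, μ = 9.1 × 1.5 = 13.65 (a 90-minute span = 1.5 hours).
P(N ≥ 12) = 1 − P(N ≤ 11) ≈ 0.7093.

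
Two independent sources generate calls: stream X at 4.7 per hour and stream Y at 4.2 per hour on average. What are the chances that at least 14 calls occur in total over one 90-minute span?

Independent Poisson processes superpose: combined rate λ = 4.7 + 4.2 = 8.9 per hour.
Over the interval, μ = 8.9 × 1.5 = 13.35 (a 90-minute span = 1.5 hours).
P(N ≥ 14) = 1 − P(N ≤ 13) ≈ 0.4654.

0.4654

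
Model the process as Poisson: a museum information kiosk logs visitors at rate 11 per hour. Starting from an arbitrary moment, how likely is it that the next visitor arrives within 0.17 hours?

Inter-arrival times are exponential with rate λ = 11 per hour.
P(T ≤ 0.17) = 1 − e^(−λt) = 1 − e^(−11 × 0.17) = 1 − e^(−1.87) ≈ 0.8459.

0.8459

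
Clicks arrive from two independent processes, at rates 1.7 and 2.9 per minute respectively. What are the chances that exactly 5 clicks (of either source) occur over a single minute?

Independent Poisson processes superpose: combined rate λ = 1.7 + 2.9 = 4.6 per minute.
So μ = 4.6.
P(N = 5) = e^(−4.6) · 4.6^5/5! ≈ 0.1725.

0.1725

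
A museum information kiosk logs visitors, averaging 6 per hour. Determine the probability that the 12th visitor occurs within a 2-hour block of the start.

Over the interval, μ = 6 × 2 = 12 (a 2-hour block = 2 hours).
The 12th arrival falls in the interval iff at least 12 events occur there: P(S_12 ≤ t) = P(N ≥ 12) = 1 − P(N ≤ 11) ≈ 0.5384.

0.5384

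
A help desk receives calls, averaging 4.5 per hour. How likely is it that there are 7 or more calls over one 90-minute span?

0.5124

Over the interval, μ = 4.5 × 1.5 = 6.75 (a 90-minute span = 1.5 hours).
P(N ≥ 7) = 1 − P(N ≤ 6) = 1 − Σ_{j=0}^{6} e^(−μ) μ^j/j! ≈ 0.5124.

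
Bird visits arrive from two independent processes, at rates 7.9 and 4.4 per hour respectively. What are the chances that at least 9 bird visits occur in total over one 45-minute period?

Independent Poisson processes superpose: combined rate λ = 7.9 + 4.4 = 12.3 per hour.
Over the interval, μ = 12.3 × 0.75 = 9.225 (a 45-minute period = 0.75 hours).
P(N ≥ 9) = 1 − P(N ≤ 8) ≈ 0.5736.

0.5736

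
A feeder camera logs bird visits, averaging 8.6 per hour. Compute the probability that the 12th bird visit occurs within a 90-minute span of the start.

Over the interval, μ = 8.6 × 1.5 = 12.9 (a 90-minute span = 1.5 hours).
The 12th arrival falls in the interval iff at least 12 events occur there: P(S_12 ≤ t) = P(N ≥ 12) = 1 − P(N ≤ 11) ≈ 0.6366.

0.6366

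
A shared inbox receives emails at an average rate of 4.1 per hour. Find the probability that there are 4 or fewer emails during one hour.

0.6093

With mean μ = 4.1 per hour,
P(N ≤ 4) = Σ_{j=0}^{4} e^(−μ) μ^j/j! ≈ 0.6093.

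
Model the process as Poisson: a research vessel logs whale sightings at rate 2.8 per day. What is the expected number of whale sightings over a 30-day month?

E[N] = λt = 2.8 × 30 = 84 (a 30-day month = 30 days).

84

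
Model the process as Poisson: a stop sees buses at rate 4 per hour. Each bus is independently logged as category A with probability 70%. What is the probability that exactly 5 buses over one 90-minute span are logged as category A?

0.1633

Thinning: the buses that are logged as category A themselves form a Poisson process with rate 0.7 × 4 = 2.8 per hour.
Over the interval, μ = 2.8 × 1.5 = 4.2 (a 90-minute span = 1.5 hours).
P(N = 5) = e^(−4.2) · 4.2^5/5! ≈ 0.1633.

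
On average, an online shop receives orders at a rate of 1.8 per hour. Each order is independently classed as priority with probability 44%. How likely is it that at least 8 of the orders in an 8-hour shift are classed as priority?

0.3034

Thinning: the orders that are classed as priority themselves form a Poisson process with rate 0.44 × 1.8 = 0.792 per hour.
Over the interval, μ = 0.792 × 8 = 6.336 (an 8-hour shift = 8 hours).
P(N ≥ 8) = 1 − P(N ≤ 7) ≈ 0.3034.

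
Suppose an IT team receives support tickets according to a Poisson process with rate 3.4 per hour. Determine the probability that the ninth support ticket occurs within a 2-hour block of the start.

0.2452

Over the interval, μ = 3.4 × 2 = 6.8 (a 2-hour block = 2 hours).
The ninth arrival falls in the interval iff at least 9 events occur there: P(S_9 ≤ t) = P(N ≥ 9) = 1 − P(N ≤ 8) ≈ 0.2452.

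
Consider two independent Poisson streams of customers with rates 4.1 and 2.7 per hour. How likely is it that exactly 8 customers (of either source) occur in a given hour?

0.1263

Independent Poisson processes superpose: combined rate λ = 4.1 + 2.7 = 6.8 per hour.
So μ = 6.8.
P(N = 8) = e^(−6.8) · 6.8^8/8! ≈ 0.1263.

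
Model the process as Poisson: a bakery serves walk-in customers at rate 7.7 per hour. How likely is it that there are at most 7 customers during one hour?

With mean μ = 7.7 per hour,
P(N ≤ 7) = Σ_{j=0}^{7} e^(−μ) μ^j/j! ≈ 0.4956.

0.4956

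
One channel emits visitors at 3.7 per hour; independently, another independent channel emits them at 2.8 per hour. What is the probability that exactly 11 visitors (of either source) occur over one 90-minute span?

0.1105

Independent Poisson processes superpose: combined rate λ = 3.7 + 2.8 = 6.5 per hour.
Over the interval, μ = 6.5 × 1.5 = 9.75 (a 90-minute span = 1.5 hours).
P(N = 11) = e^(−9.75) · 9.75^11/11! ≈ 0.1105.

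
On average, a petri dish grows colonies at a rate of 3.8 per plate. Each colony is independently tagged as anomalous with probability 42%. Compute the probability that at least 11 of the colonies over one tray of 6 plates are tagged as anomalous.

0.3641

Thinning: the colonies that are tagged as anomalous themselves form a Poisson process with rate 0.42 × 3.8 = 1.596 per plate.
Over the interval, μ = 1.596 × 6 = 9.576 (a tray of 6 plates = 6 plates).
P(N ≥ 11) = 1 − P(N ≤ 10) ≈ 0.3641.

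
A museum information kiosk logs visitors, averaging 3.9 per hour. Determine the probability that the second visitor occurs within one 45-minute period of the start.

0.7894

Over the interval, μ = 3.9 × 0.75 = 2.925 (a 45-minute period = 0.75 hours).
The second arrival falls in the interval iff at least 2 events occur there: P(S_2 ≤ t) = P(N ≥ 2) = 1 − P(N ≤ 1) ≈ 0.7894.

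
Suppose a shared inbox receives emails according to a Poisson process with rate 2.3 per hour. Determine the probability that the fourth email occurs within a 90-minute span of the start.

Over the interval, μ = 2.3 × 1.5 = 3.45 (a 90-minute span = 1.5 hours).
The fourth arrival falls in the interval iff at least 4 events occur there: P(S_4 ≤ t) = P(N ≥ 4) = 1 − P(N ≤ 3) ≈ 0.4525.

0.4525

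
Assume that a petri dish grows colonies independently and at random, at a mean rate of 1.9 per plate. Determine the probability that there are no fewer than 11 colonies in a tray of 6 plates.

Over the interval, μ = 1.9 × 6 = 11.4 (a tray of 6 plates = 6 plates).
P(N ≥ 11) = 1 − P(N ≤ 10) = 1 − Σ_{j=0}^{10} e^(−μ) μ^j/j! ≈ 0.5869.

0.5869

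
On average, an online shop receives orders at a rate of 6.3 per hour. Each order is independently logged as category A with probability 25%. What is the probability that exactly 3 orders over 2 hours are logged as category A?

Thinning: the orders that are logged as category A themselves form a Poisson process with rate 0.25 × 6.3 = 1.575 per hour.
Over the interval, μ = 1.575 × 2 = 3.15 (2 hours).
P(N = 3) = e^(−3.15) · 3.15^3/3! ≈ 0.2232.

0.2232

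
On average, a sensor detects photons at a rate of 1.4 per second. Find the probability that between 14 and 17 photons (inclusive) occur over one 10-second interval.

0.3628

Over the interval, μ = 1.4 × 10 = 14 (a 10-second interval = 10 seconds).
P(14 ≤ N ≤ 17) = Σ_{j=14}^{17} e^(−14) · 14^j/j! ≈ 0.3628.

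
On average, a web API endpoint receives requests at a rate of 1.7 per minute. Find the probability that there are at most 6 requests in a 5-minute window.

Over the interval, μ = 1.7 × 5 = 8.5 (a 5-minute window = 5 minutes).
P(N ≤ 6) = Σ_{j=0}^{6} e^(−μ) μ^j/j! ≈ 0.2562.

0.2562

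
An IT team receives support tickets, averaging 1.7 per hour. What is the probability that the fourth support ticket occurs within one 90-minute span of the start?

0.2532

Over the interval, μ = 1.7 × 1.5 = 2.55 (a 90-minute span = 1.5 hours).
The fourth arrival falls in the interval iff at least 4 events occur there: P(S_4 ≤ t) = P(N ≥ 4) = 1 − P(N ≤ 3) ≈ 0.2532.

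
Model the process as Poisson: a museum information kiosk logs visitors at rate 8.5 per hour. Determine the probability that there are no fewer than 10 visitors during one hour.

0.3470

With mean μ = 8.5 per hour,
P(N ≥ 10) = 1 − P(N ≤ 9) = 1 − Σ_{j=0}^{9} e^(−μ) μ^j/j! ≈ 0.3470.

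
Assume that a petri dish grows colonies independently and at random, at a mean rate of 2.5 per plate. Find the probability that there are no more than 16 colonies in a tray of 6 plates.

Over the interval, μ = 2.5 × 6 = 15 (a tray of 6 plates = 6 plates).
P(N ≤ 16) = Σ_{j=0}^{16} e^(−μ) μ^j/j! ≈ 0.6641.

0.6641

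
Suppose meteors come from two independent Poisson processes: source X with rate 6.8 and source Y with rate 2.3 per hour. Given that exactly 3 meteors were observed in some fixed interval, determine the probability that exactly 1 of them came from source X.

Given the total, each event is independently from source X with probability p = λ_X/(λ_X+λ_Y) = 6.8/9.1 ≈ 0.7473.
So K ~ Binomial(3, 6.8/9.1): P(K = 1) = C(3,1) · (6.8/9.1)^1 · (2.3/9.1)^2 ≈ 0.1432.

0.1432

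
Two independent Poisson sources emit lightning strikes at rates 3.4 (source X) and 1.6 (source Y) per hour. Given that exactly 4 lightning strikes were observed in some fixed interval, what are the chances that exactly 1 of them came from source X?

0.0891

Given the total, each event is independently from source X with probability p = λ_X/(λ_X+λ_Y) = 3.4/5 = 0.6800.
So K ~ Binomial(4, 3.4/5): P(K = 1) = C(4,1) · (3.4/5)^1 · (1.6/5)^3 ≈ 0.0891.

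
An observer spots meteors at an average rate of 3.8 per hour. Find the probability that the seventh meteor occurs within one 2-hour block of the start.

Over the interval, μ = 3.8 × 2 = 7.6 (a 2-hour block = 2 hours).
The seventh arrival falls in the interval iff at least 7 events occur there: P(S_7 ≤ t) = P(N ≥ 7) = 1 − P(N ≤ 6) ≈ 0.6354.

0.6354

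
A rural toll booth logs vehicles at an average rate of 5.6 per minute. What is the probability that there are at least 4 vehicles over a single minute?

0.8094

With mean μ = 5.6 per minute,
P(N ≥ 4) = 1 − P(N ≤ 3) = 1 − Σ_{j=0}^{3} e^(−μ) μ^j/j! ≈ 0.8094.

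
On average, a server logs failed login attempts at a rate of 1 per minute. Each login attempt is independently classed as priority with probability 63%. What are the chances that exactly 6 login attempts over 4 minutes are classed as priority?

Thinning: the login attempts that are classed as priority themselves form a Poisson process with rate 0.63 × 1 = 0.63 per minute.
Over the interval, μ = 0.63 × 4 = 2.52 (4 minutes).
P(N = 6) = e^(−2.52) · 2.52^6/6! ≈ 0.0286.

0.0286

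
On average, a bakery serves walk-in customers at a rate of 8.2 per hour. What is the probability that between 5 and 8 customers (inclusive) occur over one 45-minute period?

Over the interval, μ = 8.2 × 0.75 = 6.15 (a 45-minute period = 0.75 hours).
P(5 ≤ N ≤ 8) = Σ_{j=5}^{8} e^(−6.15) · 6.15^j/j! ≈ 0.5659.

0.5659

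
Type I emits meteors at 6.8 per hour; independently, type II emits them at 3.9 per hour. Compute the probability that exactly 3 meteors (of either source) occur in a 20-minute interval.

0.2136

Independent Poisson processes superpose: combined rate λ = 6.8 + 3.9 = 10.7 per hour.
Over the interval, μ = 10.7 × 1/3 ≈ 3.56667 (a 20-minute interval = 1/3 hours).
P(N = 3) = e^(−3.56667) · 3.56667^3/3! ≈ 0.2136.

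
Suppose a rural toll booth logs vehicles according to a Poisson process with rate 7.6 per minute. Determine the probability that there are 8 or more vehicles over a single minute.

0.4900

With mean μ = 7.6 per minute,
P(N ≥ 8) = 1 − P(N ≤ 7) = 1 − Σ_{j=0}^{7} e^(−μ) μ^j/j! ≈ 0.4900.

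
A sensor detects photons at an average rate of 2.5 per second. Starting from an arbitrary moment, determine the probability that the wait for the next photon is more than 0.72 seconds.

The wait for the next event is exponential with rate λ = 2.5 per second.
P(T > 0.72) = e^(−λt) = e^(−2.5 × 0.72) = e^(−1.8) ≈ 0.1653.

0.1653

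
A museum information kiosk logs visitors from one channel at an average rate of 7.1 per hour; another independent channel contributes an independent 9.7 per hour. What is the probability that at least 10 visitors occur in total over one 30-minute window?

0.3341

Independent Poisson processes superpose: combined rate λ = 7.1 + 9.7 = 16.8 per hour.
Over the interval, μ = 16.8 × 0.5 = 8.4 (a 30-minute window = 0.5 hours).
P(N ≥ 10) = 1 − P(N ≤ 9) ≈ 0.3341.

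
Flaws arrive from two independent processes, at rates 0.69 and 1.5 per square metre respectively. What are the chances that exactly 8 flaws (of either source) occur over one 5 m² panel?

Independent Poisson processes superpose: combined rate λ = 0.69 + 1.5 = 2.19 per square metre.
Over the interval, μ = 2.19 × 5 = 10.95 (a 5 m² panel = 5 square metres).
P(N = 8) = e^(−10.95) · 10.95^8/8! ≈ 0.0900.

0.0900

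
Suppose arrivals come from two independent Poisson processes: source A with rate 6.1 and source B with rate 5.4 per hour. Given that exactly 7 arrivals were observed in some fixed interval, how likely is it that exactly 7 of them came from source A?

Given the total, each event is independently from source A with probability p = λ_A/(λ_A+λ_B) = 6.1/11.5 ≈ 0.5304.
So K ~ Binomial(7, 6.1/11.5): P(K = 7) = C(7,7) · (6.1/11.5)^7 · (5.4/11.5)^0 ≈ 0.0118.

0.0118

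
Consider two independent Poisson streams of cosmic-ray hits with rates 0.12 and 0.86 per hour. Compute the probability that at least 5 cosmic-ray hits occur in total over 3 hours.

0.1748

Independent Poisson processes superpose: combined rate λ = 0.12 + 0.86 = 0.98 per hour.
Over the interval, μ = 0.98 × 3 = 2.94 (3 hours).
P(N ≥ 5) = 1 − P(N ≤ 4) ≈ 0.1748.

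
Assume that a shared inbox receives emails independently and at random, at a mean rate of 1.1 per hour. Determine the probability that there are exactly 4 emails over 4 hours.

Over the interval, μ = 1.1 × 4 = 4.4 (4 hours).
P(N = 4) = e^(−μ) μ^4/4! = e^(−4.4) · 4.4^4/24 ≈ 0.1917.

0.1917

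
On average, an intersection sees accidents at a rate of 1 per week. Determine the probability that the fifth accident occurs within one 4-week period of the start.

0.3712

Over the interval, μ = 1 × 4 = 4 (a 4-week period = 4 weeks).
The fifth arrival falls in the interval iff at least 5 events occur there: P(S_5 ≤ t) = P(N ≥ 5) = 1 − P(N ≤ 4) ≈ 0.3712.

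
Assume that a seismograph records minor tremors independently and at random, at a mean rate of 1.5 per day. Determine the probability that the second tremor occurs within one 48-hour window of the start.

0.8009

Over the interval, μ = 1.5 × 2 = 3 (a 48-hour window = 2 days).
The second arrival falls in the interval iff at least 2 events occur there: P(S_2 ≤ t) = P(N ≥ 2) = 1 − P(N ≤ 1) ≈ 0.8009.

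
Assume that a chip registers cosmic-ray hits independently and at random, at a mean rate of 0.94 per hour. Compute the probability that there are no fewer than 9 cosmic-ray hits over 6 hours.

0.1179

Over the interval, μ = 0.94 × 6 = 5.64 (6 hours).
P(N ≥ 9) = 1 − P(N ≤ 8) = 1 − Σ_{j=0}^{8} e^(−μ) μ^j/j! ≈ 0.1179.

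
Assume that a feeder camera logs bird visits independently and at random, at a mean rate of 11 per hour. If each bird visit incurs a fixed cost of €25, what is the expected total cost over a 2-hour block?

E[N] = 11 × 2 = 22 (a 2-hour block = 2 hours); E[cost] = 22 × €25 = €550.

€550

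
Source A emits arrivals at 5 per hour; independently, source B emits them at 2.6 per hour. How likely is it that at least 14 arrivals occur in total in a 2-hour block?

Independent Poisson processes superpose: combined rate λ = 5 + 2.6 = 7.6 per hour.
Over the interval, μ = 7.6 × 2 = 15.2 (a 2-hour block = 2 hours).
P(N ≥ 14) = 1 − P(N ≤ 13) ≈ 0.6556.

0.6556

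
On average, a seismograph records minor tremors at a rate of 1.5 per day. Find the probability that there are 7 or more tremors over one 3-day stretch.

0.1689

Over the interval, μ = 1.5 × 3 = 4.5 (a 3-day stretch = 3 days).
P(N ≥ 7) = 1 − P(N ≤ 6) = 1 − Σ_{j=0}^{6} e^(−μ) μ^j/j! ≈ 0.1689.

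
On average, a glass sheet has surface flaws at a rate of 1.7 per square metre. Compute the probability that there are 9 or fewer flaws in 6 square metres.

0.4332

Over the interval, μ = 1.7 × 6 = 10.2 (6 square metres).
P(N ≤ 9) = Σ_{j=0}^{9} e^(−μ) μ^j/j! ≈ 0.4332.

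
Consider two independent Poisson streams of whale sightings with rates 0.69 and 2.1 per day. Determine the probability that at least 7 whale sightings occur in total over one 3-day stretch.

0.7297

Independent Poisson processes superpose: combined rate λ = 0.69 + 2.1 = 2.79 per day.
Over the interval, μ = 2.79 × 3 = 8.37 (a 3-day stretch = 3 days).
P(N ≥ 7) = 1 − P(N ≤ 6) ≈ 0.7297.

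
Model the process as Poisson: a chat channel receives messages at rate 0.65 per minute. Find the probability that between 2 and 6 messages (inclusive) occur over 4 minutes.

Over the interval, μ = 0.65 × 4 = 2.6 (4 minutes).
P(2 ≤ N ≤ 6) = Σ_{j=2}^{6} e^(−2.6) · 2.6^j/j! ≈ 0.7154.

0.7154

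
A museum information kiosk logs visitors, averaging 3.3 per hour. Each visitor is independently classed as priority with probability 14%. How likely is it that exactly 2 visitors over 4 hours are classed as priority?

0.2690

Thinning: the visitors that are classed as priority themselves form a Poisson process with rate 0.14 × 3.3 = 0.462 per hour.
Over the interval, μ = 0.462 × 4 = 1.848 (4 hours).
P(N = 2) = e^(−1.848) · 1.848^2/2! ≈ 0.2690.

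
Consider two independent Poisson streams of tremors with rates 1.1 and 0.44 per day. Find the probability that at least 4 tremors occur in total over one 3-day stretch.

Independent Poisson processes superpose: combined rate λ = 1.1 + 0.44 = 1.54 per day.
Over the interval, μ = 1.54 × 3 = 4.62 (a 3-day stretch = 3 days).
P(N ≥ 4) = 1 − P(N ≤ 3) ≈ 0.6775.

0.6775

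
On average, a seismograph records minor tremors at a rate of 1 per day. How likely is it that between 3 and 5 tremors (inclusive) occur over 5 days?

0.4913

Over the interval, μ = 1 × 5 = 5 (5 days).
P(3 ≤ N ≤ 5) = Σ_{j=3}^{5} e^(−5) · 5^j/j! ≈ 0.4913.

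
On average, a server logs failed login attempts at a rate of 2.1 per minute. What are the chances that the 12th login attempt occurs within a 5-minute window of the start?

0.3613

Over the interval, μ = 2.1 × 5 = 10.5 (a 5-minute window = 5 minutes).
The 12th arrival falls in the interval iff at least 12 events occur there: P(S_12 ≤ t) = P(N ≥ 12) = 1 − P(N ≤ 11) ≈ 0.3613.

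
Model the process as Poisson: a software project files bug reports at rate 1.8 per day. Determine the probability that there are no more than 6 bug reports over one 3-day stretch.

Over the interval, μ = 1.8 × 3 = 5.4 (a 3-day stretch = 3 days).
P(N ≤ 6) = Σ_{j=0}^{6} e^(−μ) μ^j/j! ≈ 0.7017.

0.7017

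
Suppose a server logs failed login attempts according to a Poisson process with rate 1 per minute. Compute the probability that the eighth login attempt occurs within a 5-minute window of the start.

0.1334

Over the interval, μ = 1 × 5 = 5 (a 5-minute window = 5 minutes).
The eighth arrival falls in the interval iff at least 8 events occur there: P(S_8 ≤ t) = P(N ≥ 8) = 1 − P(N ≤ 7) ≈ 0.1334.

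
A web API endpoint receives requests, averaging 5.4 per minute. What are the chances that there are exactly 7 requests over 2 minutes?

0.0694

Over the interval, μ = 5.4 × 2 = 10.8 (2 minutes).
P(N = 7) = e^(−μ) μ^7/7! = e^(−10.8) · 10.8^7/5040 ≈ 0.0694.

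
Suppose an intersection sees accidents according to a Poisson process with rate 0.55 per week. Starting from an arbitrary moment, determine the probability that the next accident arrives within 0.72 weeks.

Inter-arrival times are exponential with rate λ = 0.55 per week.
P(T ≤ 0.72) = 1 − e^(−λt) = 1 − e^(−0.55 × 0.72) = 1 − e^(−0.396) ≈ 0.3270.

0.3270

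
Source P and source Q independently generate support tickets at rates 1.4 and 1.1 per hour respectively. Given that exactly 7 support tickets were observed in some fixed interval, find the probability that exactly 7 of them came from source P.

0.0173

Given the total, each event is independently from source P with probability p = λ_P/(λ_P+λ_Q) = 1.4/2.5 = 0.5600.
So K ~ Binomial(7, 1.4/2.5): P(K = 7) = C(7,7) · (1.4/2.5)^7 · (1.1/2.5)^0 ≈ 0.0173.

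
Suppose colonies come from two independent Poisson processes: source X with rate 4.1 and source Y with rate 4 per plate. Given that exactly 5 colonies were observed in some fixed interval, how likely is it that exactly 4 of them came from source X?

0.1621

Given the total, each event is independently from source X with probability p = λ_X/(λ_X+λ_Y) = 4.1/8.1 ≈ 0.5062.
So K ~ Binomial(5, 4.1/8.1): P(K = 4) = C(5,4) · (4.1/8.1)^4 · (4/8.1)^1 ≈ 0.1621.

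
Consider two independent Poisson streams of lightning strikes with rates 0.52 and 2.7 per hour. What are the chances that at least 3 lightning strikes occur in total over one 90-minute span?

Independent Poisson processes superpose: combined rate λ = 0.52 + 2.7 = 3.22 per hour.
Over the interval, μ = 3.22 × 1.5 = 4.83 (a 90-minute span = 1.5 hours).
P(N ≥ 3) = 1 − P(N ≤ 2) ≈ 0.8603.

0.8603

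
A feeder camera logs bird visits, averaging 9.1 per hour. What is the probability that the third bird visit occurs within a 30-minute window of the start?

Over the interval, μ = 9.1 × 0.5 = 4.55 (a 30-minute window = 0.5 hours).
The third arrival falls in the interval iff at least 3 events occur there: P(S_3 ≤ t) = P(N ≥ 3) = 1 − P(N ≤ 2) ≈ 0.8320.

0.8320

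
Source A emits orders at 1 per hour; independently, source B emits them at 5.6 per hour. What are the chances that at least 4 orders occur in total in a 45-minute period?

Independent Poisson processes superpose: combined rate λ = 1 + 5.6 = 6.6 per hour.
Over the interval, μ = 6.6 × 0.75 = 4.95 (a 45-minute period = 0.75 hours).
P(N ≥ 4) = 1 − P(N ≤ 3) ≈ 0.7279.

0.7279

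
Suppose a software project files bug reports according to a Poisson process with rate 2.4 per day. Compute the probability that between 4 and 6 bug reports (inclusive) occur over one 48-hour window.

0.4966

Over the interval, μ = 2.4 × 2 = 4.8 (a 48-hour window = 2 days).
P(4 ≤ N ≤ 6) = Σ_{j=4}^{6} e^(−4.8) · 4.8^j/j! ≈ 0.4966.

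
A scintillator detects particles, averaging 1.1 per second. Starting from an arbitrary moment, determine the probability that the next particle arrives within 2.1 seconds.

Inter-arrival times are exponential with rate λ = 1.1 per second.
P(T ≤ 2.1) = 1 − e^(−λt) = 1 − e^(−1.1 × 2.1) = 1 − e^(−2.31) ≈ 0.9007.

0.9007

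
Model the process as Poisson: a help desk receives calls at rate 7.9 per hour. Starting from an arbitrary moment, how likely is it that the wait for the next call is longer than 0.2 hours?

The wait for the next event is exponential with rate λ = 7.9 per hour.
P(T > 0.2) = e^(−λt) = e^(−7.9 × 0.2) = e^(−1.58) ≈ 0.2060.

0.2060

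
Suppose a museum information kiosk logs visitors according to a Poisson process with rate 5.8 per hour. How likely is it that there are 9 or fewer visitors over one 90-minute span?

0.6269

Over the interval, μ = 5.8 × 1.5 = 8.7 (a 90-minute span = 1.5 hours).
P(N ≤ 9) = Σ_{j=0}^{9} e^(−μ) μ^j/j! ≈ 0.6269.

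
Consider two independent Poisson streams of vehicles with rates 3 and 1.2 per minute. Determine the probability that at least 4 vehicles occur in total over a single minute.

Independent Poisson processes superpose: combined rate λ = 3 + 1.2 = 4.2 per minute.
So μ = 4.2.
P(N ≥ 4) = 1 − P(N ≤ 3) ≈ 0.6046.

0.6046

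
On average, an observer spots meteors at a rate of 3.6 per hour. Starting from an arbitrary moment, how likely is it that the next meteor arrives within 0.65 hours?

0.9037

Inter-arrival times are exponential with rate λ = 3.6 per hour.
P(T ≤ 0.65) = 1 − e^(−λt) = 1 − e^(−3.6 × 0.65) = 1 − e^(−2.34) ≈ 0.9037.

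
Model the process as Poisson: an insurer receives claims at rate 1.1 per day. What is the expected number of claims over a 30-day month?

33

E[N] = λt = 1.1 × 30 = 33 (a 30-day month = 30 days).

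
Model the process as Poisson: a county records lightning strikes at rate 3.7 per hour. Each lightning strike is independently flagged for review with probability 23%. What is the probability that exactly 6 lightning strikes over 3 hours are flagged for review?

Thinning: the lightning strikes that are flagged for review themselves form a Poisson process with rate 0.23 × 3.7 = 0.851 per hour.
Over the interval, μ = 0.851 × 3 = 2.553 (3 hours).
P(N = 6) = e^(−2.553) · 2.553^6/6! ≈ 0.0299.

0.0299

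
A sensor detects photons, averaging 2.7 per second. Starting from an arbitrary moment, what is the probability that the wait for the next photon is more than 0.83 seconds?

0.1064

The wait for the next event is exponential with rate λ = 2.7 per second.
P(T > 0.83) = e^(−λt) = e^(−2.7 × 0.83) = e^(−2.241) ≈ 0.1064.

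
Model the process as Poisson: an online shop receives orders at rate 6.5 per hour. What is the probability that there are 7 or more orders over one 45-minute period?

0.2198

Over the interval, μ = 6.5 × 0.75 = 4.875 (a 45-minute period = 0.75 hours).
P(N ≥ 7) = 1 − P(N ≤ 6) = 1 − Σ_{j=0}^{6} e^(−μ) μ^j/j! ≈ 0.2198.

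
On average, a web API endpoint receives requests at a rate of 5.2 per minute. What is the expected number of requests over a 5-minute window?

E[N] = λt = 5.2 × 5 = 26 (a 5-minute window = 5 minutes).

26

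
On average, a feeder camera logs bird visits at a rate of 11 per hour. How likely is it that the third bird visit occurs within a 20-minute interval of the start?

Over the interval, μ = 11 × 1/3 ≈ 3.66667 (a 20-minute interval = 1/3 hours).
The third arrival falls in the interval iff at least 3 events occur there: P(S_3 ≤ t) = P(N ≥ 3) = 1 − P(N ≤ 2) ≈ 0.7089.

0.7089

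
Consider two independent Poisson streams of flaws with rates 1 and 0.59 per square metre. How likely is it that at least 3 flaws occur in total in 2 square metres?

Independent Poisson processes superpose: combined rate λ = 1 + 0.59 = 1.59 per square metre.
Over the interval, μ = 1.59 × 2 = 3.18 (2 square metres).
P(N ≥ 3) = 1 − P(N ≤ 2) ≈ 0.6159.

0.6159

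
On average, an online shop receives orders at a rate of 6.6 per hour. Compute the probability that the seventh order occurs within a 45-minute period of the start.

Over the interval, μ = 6.6 × 0.75 = 4.95 (a 45-minute period = 0.75 hours).
The seventh arrival falls in the interval iff at least 7 events occur there: P(S_7 ≤ t) = P(N ≥ 7) = 1 − P(N ≤ 6) ≈ 0.2305.

0.2305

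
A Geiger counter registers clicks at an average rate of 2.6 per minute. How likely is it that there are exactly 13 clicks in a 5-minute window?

0.1099

Over the interval, μ = 2.6 × 5 = 13 (a 5-minute window = 5 minutes).
P(N = 13) = e^(−μ) μ^13/13! = e^(−13) · 13^13/6227020800 ≈ 0.1099.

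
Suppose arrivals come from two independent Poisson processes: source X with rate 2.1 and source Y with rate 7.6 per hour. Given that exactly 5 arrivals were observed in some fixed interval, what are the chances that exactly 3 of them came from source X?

0.0623

Given the total, each event is independently from source X with probability p = λ_X/(λ_X+λ_Y) = 2.1/9.7 ≈ 0.2165.
So K ~ Binomial(5, 2.1/9.7): P(K = 3) = C(5,3) · (2.1/9.7)^3 · (7.6/9.7)^2 ≈ 0.0623.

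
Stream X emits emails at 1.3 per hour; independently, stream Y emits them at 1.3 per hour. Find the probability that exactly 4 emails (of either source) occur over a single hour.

Independent Poisson processes superpose: combined rate λ = 1.3 + 1.3 = 2.6 per hour.
So μ = 2.6.
P(N = 4) = e^(−2.6) · 2.6^4/4! ≈ 0.1414.

0.1414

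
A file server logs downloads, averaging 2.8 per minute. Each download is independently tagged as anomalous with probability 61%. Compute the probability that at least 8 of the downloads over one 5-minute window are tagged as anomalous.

0.6196

Thinning: the downloads that are tagged as anomalous themselves form a Poisson process with rate 0.61 × 2.8 = 1.708 per minute.
Over the interval, μ = 1.708 × 5 = 8.54 (a 5-minute window = 5 minutes).
P(N ≥ 8) = 1 − P(N ≤ 7) ≈ 0.6196.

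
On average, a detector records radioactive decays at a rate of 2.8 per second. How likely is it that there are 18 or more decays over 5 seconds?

0.1728

Over the interval, μ = 2.8 × 5 = 14 (5 seconds).
P(N ≥ 18) = 1 − P(N ≤ 17) = 1 − Σ_{j=0}^{17} e^(−μ) μ^j/j! ≈ 0.1728.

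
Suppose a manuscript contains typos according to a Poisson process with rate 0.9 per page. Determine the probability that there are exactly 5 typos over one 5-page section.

0.1708

Over the interval, μ = 0.9 × 5 = 4.5 (a 5-page section = 5 pages).
P(N = 5) = e^(−μ) μ^5/5! = e^(−4.5) · 4.5^5/120 ≈ 0.1708.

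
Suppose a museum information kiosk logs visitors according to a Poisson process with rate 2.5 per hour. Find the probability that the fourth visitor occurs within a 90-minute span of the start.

0.5162

Over the interval, μ = 2.5 × 1.5 = 3.75 (a 90-minute span = 1.5 hours).
The fourth arrival falls in the interval iff at least 4 events occur there: P(S_4 ≤ t) = P(N ≥ 4) = 1 − P(N ≤ 3) ≈ 0.5162.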